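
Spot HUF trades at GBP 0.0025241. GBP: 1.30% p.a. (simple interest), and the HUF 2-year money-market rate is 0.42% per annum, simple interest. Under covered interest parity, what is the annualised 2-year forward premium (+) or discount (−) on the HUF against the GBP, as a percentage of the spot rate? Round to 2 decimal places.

T = 2 years.
CIP forward (GBP per HUF) = 0.0025241 × 1.026000/1.008400 = 0.0025681541.
Annualised premium = (F − S)/S × (1/T) = (0.0025681541 − 0.0025241)/0.0025241 ÷ 2 = 0.87%.

+0.87%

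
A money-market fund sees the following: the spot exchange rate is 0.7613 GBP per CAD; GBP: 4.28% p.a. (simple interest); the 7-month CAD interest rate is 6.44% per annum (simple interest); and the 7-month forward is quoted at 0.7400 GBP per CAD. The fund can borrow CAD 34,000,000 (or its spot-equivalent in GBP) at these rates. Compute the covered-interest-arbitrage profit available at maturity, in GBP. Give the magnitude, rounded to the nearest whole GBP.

T = 7/12 years.
Route A — deposit CAD, sell forward: 34,000,000 × 1.0375666667 × 0.7400 = GBP 26,105,177.33.
Route B — convert at spot, deposit GBP: 34,000,000 × 0.7613 × 1.0249666667 = GBP 26,530,442.19.
The quoted forward undervalues CAD, so borrow CAD, convert to GBP at spot, deposit the GBP at 4.28%, and buy CAD forward at 0.7400 to cover the loan.
The gap between the two covered legs is GBP 425,265.

GBP 425,265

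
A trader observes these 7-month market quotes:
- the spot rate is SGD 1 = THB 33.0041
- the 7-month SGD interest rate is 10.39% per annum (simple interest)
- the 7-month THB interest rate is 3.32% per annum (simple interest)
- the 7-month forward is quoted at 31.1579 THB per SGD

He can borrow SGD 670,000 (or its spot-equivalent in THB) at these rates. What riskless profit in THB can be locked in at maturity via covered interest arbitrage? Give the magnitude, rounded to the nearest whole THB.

T = 7/12 years.
Keep in SGD, deliver into the forward: 670,000·1.0606083333·31.1579 = THB 22,141,040.02.
Swap to THB now, deposit: 670,000·33.0041·1.0193666667 = THB 22,540,997.20.
The quoted forward undervalues SGD, so borrow SGD, convert to THB at spot, deposit the THB at 3.32%, and buy SGD forward at 31.1579 to cover the loan.
The gap between the two covered legs is THB 399,957.

THB 399,957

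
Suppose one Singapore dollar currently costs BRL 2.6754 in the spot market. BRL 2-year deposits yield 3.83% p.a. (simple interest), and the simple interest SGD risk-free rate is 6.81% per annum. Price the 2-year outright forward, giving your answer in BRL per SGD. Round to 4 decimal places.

2.5351

T = 2 years.
BRL accumulates by 1 + 0.0383×2 = 1.076600.
Growth of 1 SGD over T: 1 + 0.0681×2 = 1.136200.
Forward (BRL per SGD) = 2.6754 × 1.076600 / 1.136200 = 2.535060.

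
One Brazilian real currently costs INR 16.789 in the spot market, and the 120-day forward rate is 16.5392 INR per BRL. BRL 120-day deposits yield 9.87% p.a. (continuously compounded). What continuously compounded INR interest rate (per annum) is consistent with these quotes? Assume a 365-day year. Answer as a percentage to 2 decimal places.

T = 120/365 years.
CIP gives F = S · g_INR/g_BRL, so g_INR/g_BRL = 16.5392/16.789 = 0.9851212.
BRL growth factor: e^(0.0987×120/365) = 1.0329815.
That pins the INR growth at 1.017612.
Take logs: ln 1.017612 / (120/365) = 0.053104, so 5.31%.

5.31%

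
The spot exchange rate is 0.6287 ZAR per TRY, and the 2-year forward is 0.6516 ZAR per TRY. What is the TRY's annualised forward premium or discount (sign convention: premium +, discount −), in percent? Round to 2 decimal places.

+1.82%

T = 2 years.
Period premium: (0.6516 − 0.6287)/0.6287 = 0.0364244.
×(1/T) gives 1.82% p.a.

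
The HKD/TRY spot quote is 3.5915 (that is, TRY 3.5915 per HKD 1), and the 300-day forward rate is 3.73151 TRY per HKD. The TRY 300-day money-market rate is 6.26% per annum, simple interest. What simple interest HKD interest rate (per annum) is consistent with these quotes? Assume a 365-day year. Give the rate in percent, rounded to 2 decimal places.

T = 300/365 years.
CIP gives F = S · g_TRY/g_HKD, so g_TRY/g_HKD = 3.73151/3.5915 = 1.0389837.
TRY growth factor: 1 + 0.0626×300/365 = 1.0514521.
That pins the HKD growth at 1.0120006.
r = (1.0120006 − 1)/(300/365) = 0.014601 → 1.46%.

1.46%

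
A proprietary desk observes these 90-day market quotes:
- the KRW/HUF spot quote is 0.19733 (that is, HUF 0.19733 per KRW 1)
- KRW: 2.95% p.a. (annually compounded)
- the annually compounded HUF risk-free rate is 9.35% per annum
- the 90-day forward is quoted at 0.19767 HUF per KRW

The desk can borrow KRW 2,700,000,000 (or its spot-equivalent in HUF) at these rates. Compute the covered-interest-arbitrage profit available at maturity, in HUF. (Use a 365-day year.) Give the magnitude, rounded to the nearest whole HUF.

HUF 7,115,185

T = 90/365 years.
Route A — deposit KRW, sell forward: 2,700,000,000 × 1.00719450293 × 0.19767 = HUF 537,548,770.96.
Route B — convert at spot, deposit HUF: 2,700,000,000 × 0.19733 × 1.02228445238 = HUF 544,663,955.67.
The quoted forward undervalues KRW, so borrow KRW, convert to HUF at spot, deposit the HUF at 9.35%, and buy KRW forward at 0.19767 to cover the loan.
Arbitrage profit = |537,548,770.96 − 544,663,955.67| = HUF 7,115,185.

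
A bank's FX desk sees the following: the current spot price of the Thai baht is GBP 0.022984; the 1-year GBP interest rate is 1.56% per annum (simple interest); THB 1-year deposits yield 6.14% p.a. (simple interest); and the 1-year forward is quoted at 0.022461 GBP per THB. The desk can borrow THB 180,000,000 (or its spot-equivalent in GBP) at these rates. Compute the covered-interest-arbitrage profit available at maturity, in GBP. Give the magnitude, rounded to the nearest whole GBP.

T = 1 year.
Route A — deposit THB, sell forward: 180,000,000 × 1.061400 × 0.022461 = GBP 4,291,218.97.
Route B — convert at spot, deposit GBP: 180,000,000 × 0.022984 × 1.015600 = GBP 4,201,659.07.
The quoted forward overvalues THB, so borrow GBP, buy THB at spot, deposit the THB at 6.14%, and sell the proceeds forward at 0.022461.
The gap between the two covered legs is GBP 89,560.

GBP 89,560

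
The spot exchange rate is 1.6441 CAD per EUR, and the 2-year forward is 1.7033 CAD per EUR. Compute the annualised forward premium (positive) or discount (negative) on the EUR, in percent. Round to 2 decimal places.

+1.80%

T = 2 years.
EUR trades forward at +3.60075% vs spot over the period.
Per annum: 0.0360075 / 2 = 0.018004 = 1.80%.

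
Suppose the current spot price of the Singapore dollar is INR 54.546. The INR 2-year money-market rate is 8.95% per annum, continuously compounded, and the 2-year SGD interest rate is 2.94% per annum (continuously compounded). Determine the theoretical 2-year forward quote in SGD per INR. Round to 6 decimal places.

0.016257

T = 2 years.
INR growth factor: e^(0.0895×2) = 1.1960207.
SGD growth factor: e^(0.0294×2) = 1.0605631.
Forward (INR per SGD) = 54.546 × 1.1960207 / 1.0605631 = 61.51274.
Invert for SGD per INR: 1 / 61.51274 = 0.016257.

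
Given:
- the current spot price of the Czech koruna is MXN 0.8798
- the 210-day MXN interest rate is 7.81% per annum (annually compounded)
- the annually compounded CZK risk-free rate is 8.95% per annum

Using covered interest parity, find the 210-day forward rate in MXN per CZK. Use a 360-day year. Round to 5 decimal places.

T = 210/360 years.
Growth of 1 MXN over T: (1 + 0.0781)^(210/360) = 1.0448432.
Growth of 1 CZK over T: (1 + 0.0895)^(210/360) = 1.0512739.
So F = 0.8798 × 1.0448432 / 1.0512739 = 0.8744182 (MXN/CZK).

0.87442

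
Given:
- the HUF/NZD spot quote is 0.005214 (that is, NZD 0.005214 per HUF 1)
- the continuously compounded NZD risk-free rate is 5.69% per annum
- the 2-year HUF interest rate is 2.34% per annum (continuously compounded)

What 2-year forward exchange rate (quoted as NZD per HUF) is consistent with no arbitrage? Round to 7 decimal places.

T = 2 years.
NZD growth factor: e^(0.0569×2) = 1.120528.
Growth of 1 HUF over T: e^(0.0234×2) = 1.0479124.
So F = 0.005214 × 1.120528 / 1.0479124 = 0.005575307 (NZD/HUF).

0.0055753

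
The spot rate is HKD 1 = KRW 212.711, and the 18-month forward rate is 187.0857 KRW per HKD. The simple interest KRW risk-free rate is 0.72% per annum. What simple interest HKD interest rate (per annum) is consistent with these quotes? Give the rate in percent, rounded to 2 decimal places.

T = 18/12 years.
CIP gives F = S · g_KRW/g_HKD, so g_KRW/g_HKD = 187.0857/212.711 = 0.8795300.
KRW growth factor: 1 + 0.0072×18/12 = 1.010800.
That pins the HKD growth at 1.1492502.
(1.1492502 − 1)/T = 0.099500, i.e. 9.95%.

9.95%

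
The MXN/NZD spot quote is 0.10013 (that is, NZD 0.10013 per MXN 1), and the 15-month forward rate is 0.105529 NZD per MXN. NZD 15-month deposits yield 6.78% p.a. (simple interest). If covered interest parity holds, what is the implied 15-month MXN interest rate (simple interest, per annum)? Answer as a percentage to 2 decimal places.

2.34%

T = 15/12 years.
F/S = 0.105529/0.10013 = 1.0539199 = (growth of NZD) / (growth of MXN).
The NZD side grows by 1 + 0.0678×15/12 = 1.084750.
Hence g_MXN = 1.0292528.
(1.0292528 − 1)/T = 0.023402, i.e. 2.34%.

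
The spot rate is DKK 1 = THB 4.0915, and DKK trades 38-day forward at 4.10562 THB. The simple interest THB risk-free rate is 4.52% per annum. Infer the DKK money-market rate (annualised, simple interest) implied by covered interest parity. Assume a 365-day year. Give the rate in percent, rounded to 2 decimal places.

1.20%

T = 38/365 years.
CIP gives F = S · g_THB/g_DKK, so g_THB/g_DKK = 4.10562/4.0915 = 1.0034511.
THB growth factor: 1 + 0.0452×38/365 = 1.0047058.
That pins the DKK growth at 1.0012504.
r = (1.0012504 − 1)/(38/365) = 0.012010 → 1.20%.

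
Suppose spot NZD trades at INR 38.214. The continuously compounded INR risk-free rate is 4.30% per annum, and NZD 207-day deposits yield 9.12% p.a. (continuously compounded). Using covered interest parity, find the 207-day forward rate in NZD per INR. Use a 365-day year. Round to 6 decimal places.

0.026894

T = 207/365 years.
INR growth factor: e^(0.0430×207/365) = 1.0246861.
NZD growth factor: e^(0.0912×207/365) = 1.0530826.
CIP: F = S · (grow INR)/(grow NZD) = 38.214 × 1.0246861/1.0530826 = 37.18355 INR per NZD.
Quoted the other way: 1/37.18355 = 0.026894 NZD per INR.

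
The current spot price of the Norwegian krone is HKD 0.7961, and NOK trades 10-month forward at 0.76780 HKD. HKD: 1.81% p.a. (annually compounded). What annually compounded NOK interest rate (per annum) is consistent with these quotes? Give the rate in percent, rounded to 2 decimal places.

6.33%

T = 10/12 years.
F/S = 0.7678/0.7961 = 0.9644517 = (growth of HKD) / (growth of NOK).
The HKD side grows by (1 + 0.0181)^(10/12) = 1.0150607.
That pins the NOK growth at 1.0524744.
r = 1.0524744^(12/10) − 1 = 0.063295 → 6.33%.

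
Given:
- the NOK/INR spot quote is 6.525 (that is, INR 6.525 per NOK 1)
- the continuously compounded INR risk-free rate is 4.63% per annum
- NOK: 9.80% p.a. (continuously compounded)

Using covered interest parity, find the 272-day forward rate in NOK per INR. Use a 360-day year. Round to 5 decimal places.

T = 272/360 years.
INR accumulates by e^(0.0463×272/360) = 1.0356013.
Growth of 1 NOK over T: e^(0.0980×272/360) = 1.0768547.
So F = 6.525 × 1.0356013 / 1.0768547 = 6.275033 (INR/NOK).
Invert for NOK per INR: 1 / 6.275033 = 0.15936.

0.15936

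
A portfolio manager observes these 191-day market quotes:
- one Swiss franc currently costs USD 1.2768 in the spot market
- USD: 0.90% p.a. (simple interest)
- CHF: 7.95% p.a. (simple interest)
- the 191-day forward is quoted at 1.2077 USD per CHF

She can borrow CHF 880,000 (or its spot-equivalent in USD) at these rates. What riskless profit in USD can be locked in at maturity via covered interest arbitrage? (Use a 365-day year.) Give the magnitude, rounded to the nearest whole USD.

T = 191/365 years.
Keep in CHF, deliver into the forward: 880,000·1.04160137·1.2077 = USD 1,106,988.94.
Swap to USD now, deposit: 880,000·1.2768·1.004709589 = USD 1,128,875.62.
The quoted forward undervalues CHF, so borrow CHF, convert to USD at spot, deposit the USD at 0.90%, and buy CHF forward at 1.2077 to cover the loan.
Profit = 1,128,875.62 − 1,106,988.94 = USD 21,887.

USD 21,887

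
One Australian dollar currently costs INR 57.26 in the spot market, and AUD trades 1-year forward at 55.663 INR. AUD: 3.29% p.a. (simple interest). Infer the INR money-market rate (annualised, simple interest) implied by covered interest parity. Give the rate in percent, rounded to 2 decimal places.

T = 1 year.
CIP gives F = S · g_INR/g_AUD, so g_INR/g_AUD = 55.663/57.26 = 0.9721097.
The AUD side grows by 1 + 0.0329×1 = 1.032900.
That pins the INR growth at 1.0040921.
r = (1.0040921 − 1)/1 = 0.004092 → 0.41%.

0.41%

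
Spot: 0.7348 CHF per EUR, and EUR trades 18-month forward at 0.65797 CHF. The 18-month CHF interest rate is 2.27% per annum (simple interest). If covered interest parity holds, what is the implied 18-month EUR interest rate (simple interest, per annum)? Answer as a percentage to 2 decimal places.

10.32%

T = 18/12 years.
CIP gives F = S · g_CHF/g_EUR, so g_CHF/g_EUR = 0.65797/0.7348 = 0.8954409.
The CHF side grows by 1 + 0.0227×18/12 = 1.034050.
Hence g_EUR = 1.1547942.
(1.1547942 − 1)/T = 0.103196, i.e. 10.32%.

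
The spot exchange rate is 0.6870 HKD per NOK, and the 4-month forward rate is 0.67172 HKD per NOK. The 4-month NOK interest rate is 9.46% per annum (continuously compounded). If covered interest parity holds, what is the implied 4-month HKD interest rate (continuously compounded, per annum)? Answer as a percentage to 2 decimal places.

2.71%

T = 4/12 years.
CIP gives F = S · g_HKD/g_NOK, so g_HKD/g_NOK = 0.67172/0.687 = 0.9777584.
NOK growth factor: e^(0.0946×4/12) = 1.0320358.
So the HKD growth factor = 1.0090817.
r = ln(1.0090817)/(4/12) = 0.027122 → 2.71%.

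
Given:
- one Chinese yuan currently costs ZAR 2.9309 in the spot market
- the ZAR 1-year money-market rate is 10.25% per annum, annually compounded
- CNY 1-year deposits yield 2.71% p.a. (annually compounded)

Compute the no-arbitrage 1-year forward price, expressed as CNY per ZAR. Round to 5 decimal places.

0.31786

T = 1 year.
ZAR accumulates by (1 + 0.1025)^1 = 1.102500.
Growth of 1 CNY over T: (1 + 0.0271)^1 = 1.027100.
So F = 2.9309 × 1.102500 / 1.027100 = 3.146059 (ZAR/CNY).
Quoted the other way: 1/3.146059 = 0.31786 CNY per ZAR.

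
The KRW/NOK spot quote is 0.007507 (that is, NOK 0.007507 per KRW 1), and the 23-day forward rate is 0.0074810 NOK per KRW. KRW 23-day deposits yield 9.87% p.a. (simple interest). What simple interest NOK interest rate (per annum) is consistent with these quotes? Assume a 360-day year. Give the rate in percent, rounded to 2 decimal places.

T = 23/360 years.
F/S = 0.007481/0.007507 = 0.9965366 = (growth of NOK) / (growth of KRW).
The KRW side grows by 1 + 0.0987×23/360 = 1.0063058.
So the NOK growth factor = 1.0028206.
(1.0028206 − 1)/T = 0.044149, i.e. 4.41%.

4.41%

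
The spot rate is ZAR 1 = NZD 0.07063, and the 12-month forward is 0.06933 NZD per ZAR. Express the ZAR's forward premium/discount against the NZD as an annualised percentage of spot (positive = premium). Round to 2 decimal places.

T = 1 year.
ZAR trades forward at -1.84058% vs spot over the period.
Annualise by dividing by T: -0.0184058 / 1 = -0.018406 → -1.84%.

-1.84%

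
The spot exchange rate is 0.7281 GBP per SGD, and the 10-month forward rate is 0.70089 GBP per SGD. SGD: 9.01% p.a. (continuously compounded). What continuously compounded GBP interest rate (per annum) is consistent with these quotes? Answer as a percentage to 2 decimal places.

T = 10/12 years.
CIP gives F = S · g_GBP/g_SGD, so g_GBP/g_SGD = 0.70089/0.7281 = 0.9626288.
The SGD side grows by e^(0.0901×10/12) = 1.077974.
That pins the GBP growth at 1.0376888.
Take logs: ln 1.0376888 / (10/12) = 0.044395, so 4.44%.

4.44%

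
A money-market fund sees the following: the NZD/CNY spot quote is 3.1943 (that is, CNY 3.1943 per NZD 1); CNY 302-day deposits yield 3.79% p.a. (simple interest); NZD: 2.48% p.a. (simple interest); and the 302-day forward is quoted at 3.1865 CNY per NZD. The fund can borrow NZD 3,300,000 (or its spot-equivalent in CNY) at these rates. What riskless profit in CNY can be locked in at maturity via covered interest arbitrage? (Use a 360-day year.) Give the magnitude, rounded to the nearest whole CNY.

T = 302/360 years.
Invest the NZD and cover forward: 3,300,000 × 1.0208044444 × 3.1865 = CNY 10,734,218.09.
Convert at spot and invest in CNY: 3,300,000 × 3.1943 × 1.0317938889 = CNY 10,876,335.42.
The quoted forward undervalues NZD, so borrow NZD, convert to CNY at spot, deposit the CNY at 3.79%, and buy NZD forward at 3.1865 to cover the loan.
Arbitrage profit = |10,734,218.09 − 10,876,335.42| = CNY 142,117.

CNY 142,117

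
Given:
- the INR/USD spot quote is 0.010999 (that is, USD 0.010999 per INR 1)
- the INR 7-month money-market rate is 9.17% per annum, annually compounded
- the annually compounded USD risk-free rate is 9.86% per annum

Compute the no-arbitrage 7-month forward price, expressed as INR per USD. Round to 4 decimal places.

T = 7/12 years.
USD growth factor: (1 + 0.0986)^(7/12) = 1.05638712.
INR accumulates by (1 + 0.0917)^(7/12) = 1.0525117.
CIP: F = S · (grow USD)/(grow INR) = 0.010999 × 1.05638712/1.0525117 = 0.011039499 USD per INR.
Invert for INR per USD: 1 / 0.011039499 = 90.5838.

90.5838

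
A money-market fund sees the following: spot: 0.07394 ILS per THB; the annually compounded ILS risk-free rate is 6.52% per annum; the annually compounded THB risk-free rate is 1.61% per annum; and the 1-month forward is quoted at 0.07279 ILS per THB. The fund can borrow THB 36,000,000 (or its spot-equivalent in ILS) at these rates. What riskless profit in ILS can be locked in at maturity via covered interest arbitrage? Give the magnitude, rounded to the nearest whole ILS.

ILS 51,958

T = 1/12 years.
Keep in THB, deliver into the forward: 36,000,000·1.001331867·0.07279 = ILS 2,623,930.08.
Swap to ILS now, deposit: 36,000,000·0.07394·1.005277425 = ILS 2,675,887.66.
The quoted forward undervalues THB, so borrow THB, convert to ILS at spot, deposit the ILS at 6.52%, and buy THB forward at 0.07279 to cover the loan.
Profit = 2,675,887.66 − 2,623,930.08 = ILS 51,958.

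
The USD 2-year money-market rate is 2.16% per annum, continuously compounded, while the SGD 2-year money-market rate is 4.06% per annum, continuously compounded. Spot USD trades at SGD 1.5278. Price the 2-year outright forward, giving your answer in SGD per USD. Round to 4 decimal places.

T = 2 years.
Growth of 1 SGD over T: e^(0.0406×2) = 1.0845878.
USD accumulates by e^(0.0216×2) = 1.0441467.
So F = 1.5278 × 1.0845878 / 1.0441467 = 1.586974 (SGD/USD).

1.5870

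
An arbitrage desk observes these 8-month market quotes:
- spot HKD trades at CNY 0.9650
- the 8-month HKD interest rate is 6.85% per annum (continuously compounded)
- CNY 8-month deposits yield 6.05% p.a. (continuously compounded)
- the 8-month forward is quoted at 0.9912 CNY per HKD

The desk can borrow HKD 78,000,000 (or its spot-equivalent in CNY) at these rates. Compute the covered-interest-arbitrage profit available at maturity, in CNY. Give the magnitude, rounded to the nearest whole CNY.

T = 8/12 years.
Keep in HKD, deliver into the forward: 78,000,000·1.0467254443·0.9912 = CNY 80,926,112.31.
Swap to CNY now, deposit: 78,000,000·0.9650·1.0411577689 = CNY 78,367,945.27.
The quoted forward overvalues HKD, so borrow CNY, buy HKD at spot, deposit the HKD at 6.85%, and sell the proceeds forward at 0.9912.
Arbitrage profit = |80,926,112.31 − 78,367,945.27| = CNY 2,558,167.

CNY 2,558,167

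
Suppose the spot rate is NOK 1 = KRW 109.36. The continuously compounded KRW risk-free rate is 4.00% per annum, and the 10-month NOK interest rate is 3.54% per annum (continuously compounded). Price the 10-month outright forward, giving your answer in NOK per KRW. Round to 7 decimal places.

0.0091091

T = 10/12 years.
KRW accumulates by e^(0.0400×10/12) = 1.0338951.
NOK accumulates by e^(0.0354×10/12) = 1.0299394.
So F = 109.36 × 1.0338951 / 1.0299394 = 109.7800 (KRW/NOK).
Invert for NOK per KRW: 1 / 109.7800 = 0.0091091.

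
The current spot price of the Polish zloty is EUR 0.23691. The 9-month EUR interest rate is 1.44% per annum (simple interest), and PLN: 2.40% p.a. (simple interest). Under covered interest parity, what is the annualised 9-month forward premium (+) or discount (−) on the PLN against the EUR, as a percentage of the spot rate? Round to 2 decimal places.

T = 9/12 years.
CIP forward (EUR per PLN) = 0.23691 × 1.010800/1.018000 = 0.23523441.
Annualised premium = (F − S)/S × (1/T) = (0.23523441 − 0.23691)/0.23691 ÷ (9/12) = -0.94%.

-0.94%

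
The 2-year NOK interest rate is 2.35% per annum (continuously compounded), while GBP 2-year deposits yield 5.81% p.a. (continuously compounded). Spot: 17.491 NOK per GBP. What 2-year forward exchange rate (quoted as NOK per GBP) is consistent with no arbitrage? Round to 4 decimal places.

T = 2 years.
NOK growth factor: e^(0.0235×2) = 1.04812201.
GBP accumulates by e^(0.0581×2) = 1.12322049.
CIP: F = S · (grow NOK)/(grow GBP) = 17.491 × 1.04812201/1.12322049 = 16.321552 NOK per GBP.

16.3216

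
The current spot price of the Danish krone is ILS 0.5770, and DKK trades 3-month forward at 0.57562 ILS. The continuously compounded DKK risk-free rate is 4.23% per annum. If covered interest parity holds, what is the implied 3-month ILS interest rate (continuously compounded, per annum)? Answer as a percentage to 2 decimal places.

3.27%

T = 3/12 years.
CIP gives F = S · g_ILS/g_DKK, so g_ILS/g_DKK = 0.57562/0.577 = 0.9976083.
DKK growth factor: e^(0.0423×3/12) = 1.0106311.
So the ILS growth factor = 1.008214.
Take logs: ln 1.008214 / (3/12) = 0.032722, so 3.27%.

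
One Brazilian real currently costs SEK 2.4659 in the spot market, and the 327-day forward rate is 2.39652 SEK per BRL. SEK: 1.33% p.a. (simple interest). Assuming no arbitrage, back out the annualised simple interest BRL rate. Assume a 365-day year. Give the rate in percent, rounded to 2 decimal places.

4.60%

T = 327/365 years.
CIP gives F = S · g_SEK/g_BRL, so g_SEK/g_BRL = 2.39652/2.4659 = 0.9718642.
SEK growth factor: 1 + 0.0133×327/365 = 1.0119153.
That pins the BRL growth at 1.0412106.
r = (1.0412106 − 1)/(327/365) = 0.046000 → 4.60%.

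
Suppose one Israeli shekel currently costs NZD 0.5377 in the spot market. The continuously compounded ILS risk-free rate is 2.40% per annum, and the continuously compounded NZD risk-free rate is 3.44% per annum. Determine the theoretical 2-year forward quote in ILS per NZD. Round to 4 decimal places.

T = 2 years.
NZD accumulates by e^(0.0344×2) = 1.0712219.
ILS accumulates by e^(0.0240×2) = 1.0491707.
Forward (NZD per ILS) = 0.5377 × 1.0712219 / 1.0491707 = 0.5490012.
Quoted the other way: 1/0.5490012 = 1.8215 ILS per NZD.

1.8215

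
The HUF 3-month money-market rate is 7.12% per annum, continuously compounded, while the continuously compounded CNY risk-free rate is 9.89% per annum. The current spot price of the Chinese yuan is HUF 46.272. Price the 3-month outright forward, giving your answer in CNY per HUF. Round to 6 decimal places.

T = 3/12 years.
HUF accumulates by e^(0.0712×3/12) = 1.0179594.
CNY growth factor: e^(0.0989×3/12) = 1.0250332.
CIP: F = S · (grow HUF)/(grow CNY) = 46.272 × 1.0179594/1.0250332 = 45.95267 HUF per CNY.
Quoted the other way: 1/45.95267 = 0.021762 CNY per HUF.

0.021762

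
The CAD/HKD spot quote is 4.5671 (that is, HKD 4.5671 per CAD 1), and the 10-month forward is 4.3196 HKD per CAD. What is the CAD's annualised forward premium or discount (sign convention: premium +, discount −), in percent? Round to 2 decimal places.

T = 10/12 years.
Period premium: (4.3196 − 4.5671)/4.5671 = -0.0541919.
×(1/T) gives -6.50% p.a.

-6.50%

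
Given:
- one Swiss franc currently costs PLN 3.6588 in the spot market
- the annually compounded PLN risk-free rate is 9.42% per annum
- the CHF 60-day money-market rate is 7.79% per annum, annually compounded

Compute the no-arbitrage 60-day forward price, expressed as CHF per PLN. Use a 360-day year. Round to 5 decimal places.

0.27263

T = 60/360 years.
PLN accumulates by (1 + 0.0942)^(60/360) = 1.015117.
CHF growth factor: (1 + 0.0779)^(60/360) = 1.0125809.
So F = 3.6588 × 1.015117 / 1.0125809 = 3.667964 (PLN/CHF).
Invert for CHF per PLN: 1 / 3.667964 = 0.27263.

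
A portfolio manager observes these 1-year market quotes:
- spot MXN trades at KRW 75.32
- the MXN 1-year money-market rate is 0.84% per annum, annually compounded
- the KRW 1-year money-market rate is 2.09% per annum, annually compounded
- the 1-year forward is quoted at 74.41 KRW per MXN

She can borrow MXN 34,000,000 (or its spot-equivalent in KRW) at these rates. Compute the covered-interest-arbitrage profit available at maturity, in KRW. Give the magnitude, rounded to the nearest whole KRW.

T = 1 year.
Route A — deposit MXN, sell forward: 34,000,000 × 1.008400 × 74.41 = KRW 2,551,191,496.00.
Route B — convert at spot, deposit KRW: 34,000,000 × 75.32 × 1.020900 = KRW 2,614,402,392.00.
The quoted forward undervalues MXN, so borrow MXN, convert to KRW at spot, deposit the KRW at 2.09%, and buy MXN forward at 74.41 to cover the loan.
Arbitrage profit = |2,551,191,496.00 − 2,614,402,392.00| = KRW 63,210,896.

KRW 63,210,896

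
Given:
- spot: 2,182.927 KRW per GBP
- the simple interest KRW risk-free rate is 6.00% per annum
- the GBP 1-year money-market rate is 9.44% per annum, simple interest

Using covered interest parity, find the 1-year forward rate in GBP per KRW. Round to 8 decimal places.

0.00047297

T = 1 year.
Growth of 1 KRW over T: 1 + 0.0600×1 = 1.060000.
GBP growth factor: 1 + 0.0944×1 = 1.094400.
Forward (KRW per GBP) = 2182.927 × 1.060000 / 1.094400 = 2114.312.
Invert for GBP per KRW: 1 / 2114.312 = 0.00047297.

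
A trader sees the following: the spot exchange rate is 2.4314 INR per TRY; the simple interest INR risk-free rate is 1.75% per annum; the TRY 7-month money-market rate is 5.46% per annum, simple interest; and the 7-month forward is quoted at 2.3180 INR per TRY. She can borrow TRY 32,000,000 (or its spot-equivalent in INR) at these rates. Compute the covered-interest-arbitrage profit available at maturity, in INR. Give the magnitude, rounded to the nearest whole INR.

T = 7/12 years.
Invest the TRY and cover forward: 32,000,000 × 1.031850 × 2.3180 = INR 76,538,505.60.
Convert at spot and invest in INR: 32,000,000 × 2.4314 × 1.0102083333 = INR 78,599,057.33.
The quoted forward undervalues TRY, so borrow TRY, convert to INR at spot, deposit the INR at 1.75%, and buy TRY forward at 2.3180 to cover the loan.
Profit = 78,599,057.33 − 76,538,505.60 = INR 2,060,552.

INR 2,060,552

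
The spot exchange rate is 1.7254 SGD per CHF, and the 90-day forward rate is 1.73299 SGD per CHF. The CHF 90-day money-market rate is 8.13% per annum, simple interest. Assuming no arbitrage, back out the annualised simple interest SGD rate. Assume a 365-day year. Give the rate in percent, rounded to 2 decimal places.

9.95%

T = 90/365 years.
F/S = 1.73299/1.7254 = 1.0043990 = (growth of SGD) / (growth of CHF).
The CHF side grows by 1 + 0.0813×90/365 = 1.0200466.
So the SGD growth factor = 1.0245338.
r = (1.0245338 − 1)/(90/365) = 0.099498 → 9.95%.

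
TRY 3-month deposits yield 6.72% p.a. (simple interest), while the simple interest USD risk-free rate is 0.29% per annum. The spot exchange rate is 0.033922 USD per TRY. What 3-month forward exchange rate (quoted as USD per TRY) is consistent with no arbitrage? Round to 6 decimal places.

0.033386

T = 3/12 years.
USD accumulates by 1 + 0.0029×3/12 = 1.000725.
TRY accumulates by 1 + 0.0672×3/12 = 1.016800.
So F = 0.033922 × 1.000725 / 1.016800 = 0.03338571 (USD/TRY).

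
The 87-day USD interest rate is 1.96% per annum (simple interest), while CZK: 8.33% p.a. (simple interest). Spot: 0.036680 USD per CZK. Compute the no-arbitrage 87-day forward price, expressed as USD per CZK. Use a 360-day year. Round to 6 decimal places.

T = 87/360 years.
USD growth factor: 1 + 0.0196×87/360 = 1.0047367.
CZK accumulates by 1 + 0.0833×87/360 = 1.0201308.
Forward (USD per CZK) = 0.03668 × 1.0047367 / 1.0201308 = 0.03612649.

0.036126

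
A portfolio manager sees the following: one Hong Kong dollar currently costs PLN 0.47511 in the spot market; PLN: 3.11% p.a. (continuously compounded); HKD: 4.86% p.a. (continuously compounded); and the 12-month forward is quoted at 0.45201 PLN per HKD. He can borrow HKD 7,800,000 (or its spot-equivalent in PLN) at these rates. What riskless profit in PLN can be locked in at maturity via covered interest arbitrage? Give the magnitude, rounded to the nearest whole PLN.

PLN 121,663

T = 1 year.
Route A — deposit HKD, sell forward: 7,800,000 × 1.049800347 × 0.45201 = PLN 3,701,257.99.
Route B — convert at spot, deposit PLN: 7,800,000 × 0.47511 × 1.031588658 = PLN 3,822,921.08.
The quoted forward undervalues HKD, so borrow HKD, convert to PLN at spot, deposit the PLN at 3.11%, and buy HKD forward at 0.45201 to cover the loan.
The gap between the two covered legs is PLN 121,663.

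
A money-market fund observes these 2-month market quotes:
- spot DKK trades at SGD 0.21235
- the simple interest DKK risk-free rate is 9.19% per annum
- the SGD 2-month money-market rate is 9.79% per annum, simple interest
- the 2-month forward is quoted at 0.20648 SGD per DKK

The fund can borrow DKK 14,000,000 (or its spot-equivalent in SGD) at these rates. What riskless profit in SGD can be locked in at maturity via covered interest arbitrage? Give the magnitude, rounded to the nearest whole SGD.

T = 2/12 years.
Route A — deposit DKK, sell forward: 14,000,000 × 1.015316667 × 0.20648 = SGD 2,934,996.20.
Route B — convert at spot, deposit SGD: 14,000,000 × 0.21235 × 1.016316667 = SGD 3,021,407.82.
The quoted forward undervalues DKK, so borrow DKK, convert to SGD at spot, deposit the SGD at 9.79%, and buy DKK forward at 0.20648 to cover the loan.
Arbitrage profit = |2,934,996.20 − 3,021,407.82| = SGD 86,412.

SGD 86,412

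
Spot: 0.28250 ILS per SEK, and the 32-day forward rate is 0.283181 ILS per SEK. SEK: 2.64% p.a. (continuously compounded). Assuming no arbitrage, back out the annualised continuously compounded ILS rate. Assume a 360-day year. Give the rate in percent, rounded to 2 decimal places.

5.35%

T = 32/360 years.
CIP gives F = S · g_ILS/g_SEK, so g_ILS/g_SEK = 0.283181/0.2825 = 1.0024106.
SEK growth factor: e^(0.0264×32/360) = 1.0023494.
Hence g_ILS = 1.0047657.
Take logs: ln 1.0047657 / (32/360) = 0.053487, so 5.35%.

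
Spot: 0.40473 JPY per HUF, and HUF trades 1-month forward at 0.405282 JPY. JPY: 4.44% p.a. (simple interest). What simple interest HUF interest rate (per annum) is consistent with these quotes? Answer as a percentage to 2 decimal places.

T = 1/12 years.
By CIP, F/S equals the JPY-to-HUF growth ratio: 0.405282/0.40473 = 1.0013639.
The JPY side grows by 1 + 0.0444×1/12 = 1.003700.
That pins the HUF growth at 1.0023329.
(1.0023329 − 1)/T = 0.027995, i.e. 2.80%.

2.80%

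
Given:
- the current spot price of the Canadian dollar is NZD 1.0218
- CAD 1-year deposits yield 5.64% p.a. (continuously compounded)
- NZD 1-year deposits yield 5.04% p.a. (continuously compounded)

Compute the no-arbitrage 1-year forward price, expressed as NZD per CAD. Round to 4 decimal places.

1.0157

T = 1 year.
NZD accumulates by e^(0.0504×1) = 1.0516917.
CAD accumulates by e^(0.0564×1) = 1.0580208.
Forward (NZD per CAD) = 1.0218 × 1.0516917 / 1.0580208 = 1.015688.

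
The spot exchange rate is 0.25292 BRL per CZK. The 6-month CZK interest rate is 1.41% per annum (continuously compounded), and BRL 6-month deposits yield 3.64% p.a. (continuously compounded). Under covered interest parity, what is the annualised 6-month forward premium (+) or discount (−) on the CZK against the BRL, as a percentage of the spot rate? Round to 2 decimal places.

+2.24%

T = 6/12 years.
F = S · g_BRL/g_CZK = 0.25292 × 1.0183666/1.0070749 = 0.25575583.
Annualised premium = (F − S)/S × (1/T) = (0.25575583 − 0.25292)/0.25292 ÷ (6/12) = 2.24%.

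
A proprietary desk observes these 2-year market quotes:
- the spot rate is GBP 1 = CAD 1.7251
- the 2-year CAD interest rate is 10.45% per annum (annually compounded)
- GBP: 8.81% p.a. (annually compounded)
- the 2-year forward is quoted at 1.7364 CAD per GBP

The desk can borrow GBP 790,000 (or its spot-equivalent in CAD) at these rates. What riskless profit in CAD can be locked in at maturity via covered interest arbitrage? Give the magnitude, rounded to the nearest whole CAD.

CAD 38,436

T = 2 years.
Route A — deposit GBP, sell forward: 790,000 × 1.18396161 × 1.7364 = CAD 1,624,106.44.
Route B — convert at spot, deposit CAD: 790,000 × 1.7251 × 1.21992025 = CAD 1,662,542.69.
The quoted forward undervalues GBP, so borrow GBP, convert to CAD at spot, deposit the CAD at 10.45%, and buy GBP forward at 1.7364 to cover the loan.
Arbitrage profit = |1,624,106.44 − 1,662,542.69| = CAD 38,436.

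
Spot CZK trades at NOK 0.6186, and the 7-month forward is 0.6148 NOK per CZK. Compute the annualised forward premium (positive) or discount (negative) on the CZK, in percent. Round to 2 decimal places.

T = 7/12 years.
(F − S)/S = (0.6148 − 0.6186)/0.6186 = -0.0061429.
×(1/T) gives -1.05% p.a.

-1.05%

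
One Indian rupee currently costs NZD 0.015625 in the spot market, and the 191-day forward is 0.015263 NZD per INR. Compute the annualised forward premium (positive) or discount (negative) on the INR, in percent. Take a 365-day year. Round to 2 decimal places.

T = 191/365 years.
Period premium: (0.015263 − 0.015625)/0.015625 = -0.0231680.
×(1/T) gives -4.43% p.a.

-4.43%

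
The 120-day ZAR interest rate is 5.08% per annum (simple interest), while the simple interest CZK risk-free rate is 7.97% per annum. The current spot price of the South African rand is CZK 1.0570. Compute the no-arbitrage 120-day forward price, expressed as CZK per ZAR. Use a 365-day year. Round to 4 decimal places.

1.0669

T = 120/365 years.
Growth of 1 CZK over T: 1 + 0.0797×120/365 = 1.0262027.
ZAR growth factor: 1 + 0.0508×120/365 = 1.0167014.
So F = 1.057 × 1.0262027 / 1.0167014 = 1.066878 (CZK/ZAR).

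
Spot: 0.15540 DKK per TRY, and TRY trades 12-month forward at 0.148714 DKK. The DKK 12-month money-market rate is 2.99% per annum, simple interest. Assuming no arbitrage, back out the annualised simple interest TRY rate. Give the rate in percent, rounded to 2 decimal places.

7.62%

T = 1 year.
F/S = 0.148714/0.1554 = 0.9569755 = (growth of DKK) / (growth of TRY).
DKK growth factor: 1 + 0.0299×1 = 1.029900.
Hence g_TRY = 1.0762031.
(1.0762031 − 1)/T = 0.076203, i.e. 7.62%.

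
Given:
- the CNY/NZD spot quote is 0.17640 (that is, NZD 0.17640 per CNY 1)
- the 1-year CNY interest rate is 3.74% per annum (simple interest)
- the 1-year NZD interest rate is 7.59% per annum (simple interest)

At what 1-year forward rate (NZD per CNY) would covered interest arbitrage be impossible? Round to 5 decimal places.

T = 1 year.
Growth of 1 NZD over T: 1 + 0.0759×1 = 1.075900.
CNY accumulates by 1 + 0.0374×1 = 1.037400.
Forward (NZD per CNY) = 0.1764 × 1.075900 / 1.037400 = 0.1829466.

0.18295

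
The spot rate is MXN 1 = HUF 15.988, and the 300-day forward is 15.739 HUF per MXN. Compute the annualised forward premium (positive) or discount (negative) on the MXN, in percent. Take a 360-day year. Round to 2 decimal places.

-1.87%

T = 300/360 years.
MXN trades forward at -1.55742% vs spot over the period.
Per annum: -0.0155742 / (300/360) = -0.018689 = -1.87%.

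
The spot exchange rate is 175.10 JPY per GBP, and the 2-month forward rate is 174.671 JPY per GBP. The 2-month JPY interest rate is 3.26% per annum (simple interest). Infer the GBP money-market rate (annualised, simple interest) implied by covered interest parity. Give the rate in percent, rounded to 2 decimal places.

T = 2/12 years.
F/S = 174.671/175.1 = 0.9975500 = (growth of JPY) / (growth of GBP).
The JPY side grows by 1 + 0.0326×2/12 = 1.0054333.
That pins the GBP growth at 1.0079027.
(1.0079027 − 1)/T = 0.047416, i.e. 4.74%.

4.74%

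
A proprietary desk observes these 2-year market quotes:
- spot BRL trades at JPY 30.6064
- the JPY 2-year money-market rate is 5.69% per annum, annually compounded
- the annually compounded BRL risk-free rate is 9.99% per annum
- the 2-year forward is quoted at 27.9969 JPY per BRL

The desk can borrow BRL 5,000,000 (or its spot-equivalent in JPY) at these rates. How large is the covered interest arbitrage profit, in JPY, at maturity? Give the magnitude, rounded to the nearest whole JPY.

JPY 1,592,050

T = 2 years.
Invest the BRL and cover forward: 5,000,000 × 1.20978001 × 27.9969 = JPY 169,350,449.81.
Convert at spot and invest in JPY: 5,000,000 × 30.6064 × 1.11703761 = JPY 170,942,499.53.
The quoted forward undervalues BRL, so borrow BRL, convert to JPY at spot, deposit the JPY at 5.69%, and buy BRL forward at 27.9969 to cover the loan.
Profit = 170,942,499.53 − 169,350,449.81 = JPY 1,592,050.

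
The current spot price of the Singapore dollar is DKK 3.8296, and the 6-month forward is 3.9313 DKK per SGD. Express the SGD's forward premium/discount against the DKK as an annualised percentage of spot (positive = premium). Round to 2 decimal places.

T = 6/12 years.
SGD trades forward at +2.65563% vs spot over the period.
×(1/T) gives 5.31% p.a.

+5.31%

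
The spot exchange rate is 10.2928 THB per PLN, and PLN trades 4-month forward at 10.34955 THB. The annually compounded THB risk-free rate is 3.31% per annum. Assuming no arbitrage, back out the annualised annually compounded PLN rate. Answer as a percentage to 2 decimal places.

T = 4/12 years.
F/S = 10.34955/10.2928 = 1.0055136 = (growth of THB) / (growth of PLN).
THB growth factor: (1 + 0.0331)^(4/12) = 1.0109138.
That pins the PLN growth at 1.0053706.
r = 1.0053706^(12/4) − 1 = 0.016198 → 1.62%.

1.62%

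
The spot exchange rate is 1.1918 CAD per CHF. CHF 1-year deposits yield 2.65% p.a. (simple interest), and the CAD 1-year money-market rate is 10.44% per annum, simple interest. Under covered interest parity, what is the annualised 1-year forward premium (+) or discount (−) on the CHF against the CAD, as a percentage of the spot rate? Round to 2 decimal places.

T = 1 year.
CIP forward (CAD per CHF) = 1.1918 × 1.104400/1.026500 = 1.2822444.
(F − S)/S ÷ T = (1.2822444 − 1.1918)/1.1918/1 = 0.075889 → 7.59%.

+7.59%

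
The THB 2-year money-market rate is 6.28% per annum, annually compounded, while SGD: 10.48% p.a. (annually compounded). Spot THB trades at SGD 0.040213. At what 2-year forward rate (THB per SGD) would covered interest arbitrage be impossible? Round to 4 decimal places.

T = 2 years.
Growth of 1 SGD over T: (1 + 0.1048)^2 = 1.22058304.
THB growth factor: (1 + 0.0628)^2 = 1.12954384.
So F = 0.040213 × 1.22058304 / 1.12954384 = 0.043454095 (SGD/THB).
Quoted the other way: 1/0.043454095 = 23.0128 THB per SGD.

23.0128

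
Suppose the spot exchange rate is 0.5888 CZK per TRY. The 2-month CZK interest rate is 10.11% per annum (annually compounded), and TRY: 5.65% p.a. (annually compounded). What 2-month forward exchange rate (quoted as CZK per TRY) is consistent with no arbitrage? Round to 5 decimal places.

T = 2/12 years.
CZK growth factor: (1 + 0.1011)^(2/12) = 1.0161811.
TRY accumulates by (1 + 0.0565)^(2/12) = 1.0092023.
CIP: F = S · (grow CZK)/(grow TRY) = 0.5888 × 1.0161811/1.0092023 = 0.5928716 CZK per TRY.

0.59287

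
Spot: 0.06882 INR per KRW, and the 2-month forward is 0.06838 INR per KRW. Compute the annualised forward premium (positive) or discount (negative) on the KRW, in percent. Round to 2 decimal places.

-3.84%

T = 2/12 years.
(F − S)/S = (0.06838 − 0.06882)/0.06882 = -0.0063935.
×(1/T) gives -3.84% p.a.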